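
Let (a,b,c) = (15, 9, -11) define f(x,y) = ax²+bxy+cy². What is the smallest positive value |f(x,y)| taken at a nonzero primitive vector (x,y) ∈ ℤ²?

river: ρ → (-11,13,13)
river: ρ → (13,13,-11)
river: ρ → (-11,9,15)
river: ρ → (15,21,-5)
river: ρ → (-5,19,19)
river: ρ → (19,19,-5)
river: ρ → (-5,21,15)
river: ρ → (15,9,-11)
closes: descent 0, river 8
min |a| on river = 5

5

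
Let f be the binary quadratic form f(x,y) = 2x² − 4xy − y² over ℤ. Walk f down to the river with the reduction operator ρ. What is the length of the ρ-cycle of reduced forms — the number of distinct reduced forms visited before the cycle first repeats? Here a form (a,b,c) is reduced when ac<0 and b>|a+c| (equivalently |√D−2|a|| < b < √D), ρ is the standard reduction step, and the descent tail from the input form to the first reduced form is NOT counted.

D = 24, ⌊√D⌋ = 4
descent: ρ → (-1,4,2)  [lands on river]
river: ρ → (2,4,-1)
ρ-cycle length = 2 (tail of 1 descent step not counted)

2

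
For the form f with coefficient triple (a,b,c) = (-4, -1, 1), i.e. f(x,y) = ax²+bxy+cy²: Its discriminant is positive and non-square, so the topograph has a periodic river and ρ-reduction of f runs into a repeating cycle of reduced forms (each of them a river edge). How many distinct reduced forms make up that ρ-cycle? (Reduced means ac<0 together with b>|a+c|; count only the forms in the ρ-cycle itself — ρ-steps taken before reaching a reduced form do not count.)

D = 17, ⌊√D⌋ = 4
descent: ρ → (1,3,-2)  [lands on river]
river: ρ → (-2,1,2)
river: ρ → (2,3,-1)
river: ρ → (-1,3,2)
river: ρ → (2,1,-2)
river: ρ → (-2,3,1)
ρ-cycle length = 6 (tail of 1 descent step not counted)

6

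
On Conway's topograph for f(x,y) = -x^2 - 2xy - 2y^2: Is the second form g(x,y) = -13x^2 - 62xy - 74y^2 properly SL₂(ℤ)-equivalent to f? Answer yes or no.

D₁ = -4, D₂ = -4
f is negative-definite; reduce −f:
−f: translate: b→0 (≡2 mod 2), so (1,2,2)→(1,0,1)
−f: reduced (well bottom): (1,0,1) with a≤c, −a<b≤a
flip sign back: reduced form of f is (-1,0,-1)
g is negative-definite; reduce −g:
−g: translate: b→10 (≡62 mod 26), so (13,62,74)→(13,10,2)
−g: flip: (13,10,2)→(2,-10,13)
−g: translate: b→2 (≡-10 mod 4), so (2,-10,13)→(2,2,1)
−g: flip: (2,2,1)→(1,-2,2)
−g: translate: b→0 (≡-2 mod 2), so (1,-2,2)→(1,0,1)
−g: reduced (well bottom): (1,0,1) with a≤c, −a<b≤a
flip sign back: reduced form of g is (-1,0,-1)
reduced forms (-1, 0, -1) vs (-1, 0, -1) ⇒ equivalent

yes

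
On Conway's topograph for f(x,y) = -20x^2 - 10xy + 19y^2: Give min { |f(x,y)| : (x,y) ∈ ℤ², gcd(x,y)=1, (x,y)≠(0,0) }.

descent: ρ → (19,10,-20)  [lands on river]
river: ρ → (-20,30,9)
river: ρ → (9,24,-29)
river: ρ → (-29,34,4)
river: ρ → (4,38,-11)
river: ρ → (-11,28,19)
closes: descent 1, river 6
min |a| on river = 4

4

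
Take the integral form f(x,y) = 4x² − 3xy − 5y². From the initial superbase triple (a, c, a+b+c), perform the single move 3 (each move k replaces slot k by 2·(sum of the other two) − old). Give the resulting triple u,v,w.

start (4,-5,-4) = (f(1,0),f(0,1),f(1,1))
replace slot 3: 2·(4+(-5)) − (-4) = 2 → (4,-5,2)

4,-5,2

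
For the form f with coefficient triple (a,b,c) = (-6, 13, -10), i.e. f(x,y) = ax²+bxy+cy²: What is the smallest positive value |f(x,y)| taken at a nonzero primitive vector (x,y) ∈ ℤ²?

translate: b→-1 (≡-13 mod 12), so (6,-13,10)→(6,-1,3)
flip: (6,-1,3)→(3,1,6)
reduced (well bottom): (3,1,6) with a≤c, −a<b≤a
well minimum |f| = |-3| = 3 (negative-definite)

3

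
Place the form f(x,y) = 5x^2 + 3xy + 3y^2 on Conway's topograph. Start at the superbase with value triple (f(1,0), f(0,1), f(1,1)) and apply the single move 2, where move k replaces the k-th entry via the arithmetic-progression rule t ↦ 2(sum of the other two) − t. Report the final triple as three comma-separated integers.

start (5,3,11) = (f(1,0),f(0,1),f(1,1))
replace slot 2: 2·(5+11) − 3 = 29 → (5,29,11)

5,29,11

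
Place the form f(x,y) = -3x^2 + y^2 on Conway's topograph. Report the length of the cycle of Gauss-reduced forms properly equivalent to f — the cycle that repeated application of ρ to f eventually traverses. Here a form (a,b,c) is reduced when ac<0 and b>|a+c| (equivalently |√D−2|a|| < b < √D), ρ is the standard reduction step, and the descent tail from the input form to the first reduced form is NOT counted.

D = 12, ⌊√D⌋ = 3
descent: ρ → (1,2,-2)  [lands on river]
river: ρ → (-2,2,1)
ρ-cycle length = 2 (tail of 1 descent step not counted)

2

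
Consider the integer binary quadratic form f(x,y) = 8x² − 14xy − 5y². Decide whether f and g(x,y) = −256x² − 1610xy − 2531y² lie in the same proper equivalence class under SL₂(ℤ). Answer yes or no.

D₁ = 356, D₂ = 356
river cycle of f (length 10): (-5, 14, 8), (8, 18, -1), (-1, 18, 8), (8, 14, -5), (-5, 16, 5), (5, 14, -8), (-8, 18, 1), (1, 18, -8), (-8, 14, 5), (5, 16, -5)
river cycle of g (length 10): (-5, 14, 8), (8, 18, -1), (-1, 18, 8), (8, 14, -5), (-5, 16, 5), (5, 14, -8), (-8, 18, 1), (1, 18, -8), (-8, 14, 5), (5, 16, -5)
cycles coincide ⇒ equivalent

yes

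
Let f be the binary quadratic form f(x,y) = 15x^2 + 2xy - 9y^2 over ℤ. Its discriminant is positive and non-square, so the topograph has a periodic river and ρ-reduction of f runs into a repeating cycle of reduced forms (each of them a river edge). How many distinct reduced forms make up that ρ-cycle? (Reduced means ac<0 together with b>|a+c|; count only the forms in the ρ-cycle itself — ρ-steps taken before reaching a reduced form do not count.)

D = 544, ⌊√D⌋ = 23
descent: ρ → (-9,16,8)  [lands on river]
river: ρ → (8,16,-9)
river: ρ → (-9,20,4)
river: ρ → (4,20,-9)
ρ-cycle length = 4 (tail of 1 descent step not counted)

4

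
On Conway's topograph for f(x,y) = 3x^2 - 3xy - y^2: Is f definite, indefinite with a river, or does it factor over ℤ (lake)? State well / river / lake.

D = b²−4ac = (-3)² − 4·3·(-1) = 21
D > 0 non-square ⇒ indefinite ⇒ periodic river

river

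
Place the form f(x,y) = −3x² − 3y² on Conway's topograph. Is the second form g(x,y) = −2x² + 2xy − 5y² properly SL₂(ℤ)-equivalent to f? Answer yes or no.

D₁ = -36, D₂ = -36
f is negative-definite; reduce −f:
−f: reduced (well bottom): (3,0,3) with a≤c, −a<b≤a
flip sign back: reduced form of f is (-3,0,-3)
g is negative-definite; reduce −g:
−g: translate: b→2 (≡-2 mod 4), so (2,-2,5)→(2,2,5)
−g: reduced (well bottom): (2,2,5) with a≤c, −a<b≤a
flip sign back: reduced form of g is (-2,-2,-5)
reduced forms (-3, 0, -3) vs (-2, -2, -5) ⇒ inequivalent

no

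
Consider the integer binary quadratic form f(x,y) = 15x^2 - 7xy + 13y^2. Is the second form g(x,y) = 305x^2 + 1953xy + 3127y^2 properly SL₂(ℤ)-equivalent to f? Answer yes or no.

D₁ = -731, D₂ = -731
f: flip: (15,-7,13)→(13,7,15)
f: reduced (well bottom): (13,7,15) with a≤c, −a<b≤a
g: translate: b→123 (≡1953 mod 610), so (305,1953,3127)→(305,123,13)
g: flip: (305,123,13)→(13,-123,305)
g: translate: b→7 (≡-123 mod 26), so (13,-123,305)→(13,7,15)
g: reduced (well bottom): (13,7,15) with a≤c, −a<b≤a
reduced forms (13, 7, 15) vs (13, 7, 15) ⇒ equivalent

yes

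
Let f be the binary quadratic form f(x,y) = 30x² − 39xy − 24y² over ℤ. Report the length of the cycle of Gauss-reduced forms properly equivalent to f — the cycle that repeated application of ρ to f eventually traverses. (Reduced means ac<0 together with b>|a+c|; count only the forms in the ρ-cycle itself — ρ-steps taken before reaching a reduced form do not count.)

D = 4401, ⌊√D⌋ = 66
descent: ρ → (-24,39,30)  [lands on river]
river: ρ → (30,21,-33)
river: ρ → (-33,45,18)
river: ρ → (18,63,-6)
river: ρ → (-6,57,48)
river: ρ → (48,39,-15)
river: ρ → (-15,51,30)
river: ρ → (30,9,-36)
river: ρ → (-36,63,3)
river: ρ → (3,63,-36)
river: ρ → (-36,9,30)
river: ρ → (30,51,-15)
river: ρ → (-15,39,48)
river: ρ → (48,57,-6)
river: ρ → (-6,63,18)
river: ρ → (18,45,-33)
river: ρ → (-33,21,30)
river: ρ → (30,39,-24)
river: ρ → (-24,57,12)
river: ρ → (12,63,-9)
river: ρ → (-9,63,12)
river: ρ → (12,57,-24)
ρ-cycle length = 22 (tail of 1 descent step not counted)

22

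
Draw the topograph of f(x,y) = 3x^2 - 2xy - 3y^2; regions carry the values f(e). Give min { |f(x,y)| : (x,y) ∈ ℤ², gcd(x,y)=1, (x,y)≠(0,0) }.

descent: ρ → (-3,2,3)  [lands on river]
river: ρ → (3,4,-2)
river: ρ → (-2,4,3)
river: ρ → (3,2,-3)
river: ρ → (-3,4,2)
river: ρ → (2,4,-3)
closes: descent 1, river 6
min |a| on river = 2

2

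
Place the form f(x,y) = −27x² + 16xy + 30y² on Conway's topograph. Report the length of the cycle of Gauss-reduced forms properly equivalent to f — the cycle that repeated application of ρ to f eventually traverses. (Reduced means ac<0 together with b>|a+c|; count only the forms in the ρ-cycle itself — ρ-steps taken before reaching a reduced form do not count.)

D = 3496, ⌊√D⌋ = 59
river: ρ → (30,44,-13)
river: ρ → (-13,34,45)
river: ρ → (45,56,-2)
river: ρ → (-2,56,45)
river: ρ → (45,34,-13)
river: ρ → (-13,44,30)
river: ρ → (30,16,-27)
river: ρ → (-27,38,19)
river: ρ → (19,38,-27)
river: ρ → (-27,16,30)
ρ-cycle length = 10 (tail of 0 descent steps not counted)

10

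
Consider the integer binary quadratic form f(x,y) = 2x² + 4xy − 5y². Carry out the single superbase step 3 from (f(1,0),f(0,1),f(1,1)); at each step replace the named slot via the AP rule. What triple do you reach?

start (2,-5,1) = (f(1,0),f(0,1),f(1,1))
replace slot 3: 2·(2+(-5)) − 1 = -7 → (2,-5,-7)

2,-5,-7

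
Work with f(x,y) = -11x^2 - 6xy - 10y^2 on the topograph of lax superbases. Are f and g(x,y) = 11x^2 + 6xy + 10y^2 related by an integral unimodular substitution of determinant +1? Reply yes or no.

D₁ = -404, D₂ = -404
f is negative-definite; reduce −f:
−f: flip: (11,6,10)→(10,-6,11)
−f: reduced (well bottom): (10,-6,11) with a≤c, −a<b≤a
flip sign back: reduced form of f is (-10,6,-11)
g: flip: (11,6,10)→(10,-6,11)
g: reduced (well bottom): (10,-6,11) with a≤c, −a<b≤a
reduced forms (-10, 6, -11) vs (10, -6, 11) ⇒ inequivalent

no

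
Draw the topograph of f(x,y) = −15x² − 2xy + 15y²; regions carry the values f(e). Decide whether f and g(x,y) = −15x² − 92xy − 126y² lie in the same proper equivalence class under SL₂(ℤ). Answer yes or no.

D₁ = 904, D₂ = 904
river cycle of f (length 6): (15, 2, -15), (-15, 28, 2), (2, 28, -15), (-15, 2, 15), (15, 28, -2), (-2, 28, 15)
river cycle of g (length 6): (-15, 28, 2), (2, 28, -15), (-15, 2, 15), (15, 28, -2), (-2, 28, 15), (15, 2, -15)
cycles coincide ⇒ equivalent

yes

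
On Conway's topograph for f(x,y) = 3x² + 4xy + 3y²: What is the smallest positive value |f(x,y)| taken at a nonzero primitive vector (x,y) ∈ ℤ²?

translate: b→-2 (≡4 mod 6), so (3,4,3)→(3,-2,2)
flip: (3,-2,2)→(2,2,3)
reduced (well bottom): (2,2,3) with a≤c, −a<b≤a
well minimum = a = 2

2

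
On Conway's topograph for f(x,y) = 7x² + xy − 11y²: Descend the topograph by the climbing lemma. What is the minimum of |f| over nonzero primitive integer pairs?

descent: ρ → (-11,-1,7)
descent: ρ → (7,15,-3)  [lands on river]
river: ρ → (-3,15,7)
river: ρ → (7,13,-5)
river: ρ → (-5,17,1)
river: ρ → (1,17,-5)
river: ρ → (-5,13,7)
closes: descent 2, river 6
min |a| on river = 1

1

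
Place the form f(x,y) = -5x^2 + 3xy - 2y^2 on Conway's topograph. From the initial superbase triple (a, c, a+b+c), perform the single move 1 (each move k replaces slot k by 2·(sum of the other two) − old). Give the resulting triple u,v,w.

start (-5,-2,-4) = (f(1,0),f(0,1),f(1,1))
replace slot 1: 2·((-2)+(-4)) − (-5) = -7 → (-7,-2,-4)

-7,-2,-4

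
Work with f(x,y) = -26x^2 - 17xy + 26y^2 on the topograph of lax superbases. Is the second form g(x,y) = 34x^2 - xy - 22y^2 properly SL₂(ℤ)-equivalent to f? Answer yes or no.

D₁ = 2993, D₂ = 2993
river cycle of f (length 12): (26, 17, -26), (-26, 35, 17), (17, 33, -28), (-28, 23, 22), (22, 21, -29), (-29, 37, 14), (14, 47, -14), (-14, 37, 29), (29, 21, -22), (-22, 23, 28), … (2 more)
river cycle of g (length 8): (-22, 45, 11), (11, 43, -26), (-26, 9, 28), (28, 47, -7), (-7, 51, 14), (14, 33, -34), (-34, 35, 13), (13, 43, -22)
cycles differ ⇒ inequivalent

no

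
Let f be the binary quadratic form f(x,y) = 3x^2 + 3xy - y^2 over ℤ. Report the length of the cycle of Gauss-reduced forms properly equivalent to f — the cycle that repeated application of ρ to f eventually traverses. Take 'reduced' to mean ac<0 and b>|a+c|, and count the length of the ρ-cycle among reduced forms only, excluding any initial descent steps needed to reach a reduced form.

D = 21, ⌊√D⌋ = 4
river: ρ → (-1,3,3)
river: ρ → (3,3,-1)
ρ-cycle length = 2 (tail of 0 descent steps not counted)

2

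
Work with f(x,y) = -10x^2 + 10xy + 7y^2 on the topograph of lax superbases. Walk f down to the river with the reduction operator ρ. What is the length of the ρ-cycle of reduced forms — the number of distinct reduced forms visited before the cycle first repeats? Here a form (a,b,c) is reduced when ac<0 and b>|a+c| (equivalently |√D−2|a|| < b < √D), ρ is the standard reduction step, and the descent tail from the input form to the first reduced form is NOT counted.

D = 380, ⌊√D⌋ = 19
river: ρ → (7,18,-2)
river: ρ → (-2,18,7)
river: ρ → (7,10,-10)
river: ρ → (-10,10,7)
ρ-cycle length = 4 (tail of 0 descent steps not counted)

4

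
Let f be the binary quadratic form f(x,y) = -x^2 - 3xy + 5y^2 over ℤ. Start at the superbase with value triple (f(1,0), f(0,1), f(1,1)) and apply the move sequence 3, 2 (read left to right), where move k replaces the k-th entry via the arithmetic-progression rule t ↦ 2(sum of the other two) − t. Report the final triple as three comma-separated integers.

start (-1,5,1) = (f(1,0),f(0,1),f(1,1))
replace slot 3: 2·((-1)+5) − 1 = 7 → (-1,5,7)
replace slot 2: 2·((-1)+7) − 5 = 7 → (-1,7,7)

-1,7,7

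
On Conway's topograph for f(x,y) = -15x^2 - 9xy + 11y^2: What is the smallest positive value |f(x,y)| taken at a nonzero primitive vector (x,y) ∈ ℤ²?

descent: ρ → (11,9,-15)  [lands on river]
river: ρ → (-15,21,5)
river: ρ → (5,19,-19)
river: ρ → (-19,19,5)
river: ρ → (5,21,-15)
river: ρ → (-15,9,11)
river: ρ → (11,13,-13)
river: ρ → (-13,13,11)
closes: descent 1, river 8
min |a| on river = 5

5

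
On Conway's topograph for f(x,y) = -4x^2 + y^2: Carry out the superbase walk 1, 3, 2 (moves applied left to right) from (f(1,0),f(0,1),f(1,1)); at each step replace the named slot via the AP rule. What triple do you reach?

start (-4,1,-3) = (f(1,0),f(0,1),f(1,1))
replace slot 1: 2·(1+(-3)) − (-4) = 0 → (0,1,-3)
replace slot 3: 2·(0+1) − (-3) = 5 → (0,1,5)
replace slot 2: 2·(0+5) − 1 = 9 → (0,9,5)

0,9,5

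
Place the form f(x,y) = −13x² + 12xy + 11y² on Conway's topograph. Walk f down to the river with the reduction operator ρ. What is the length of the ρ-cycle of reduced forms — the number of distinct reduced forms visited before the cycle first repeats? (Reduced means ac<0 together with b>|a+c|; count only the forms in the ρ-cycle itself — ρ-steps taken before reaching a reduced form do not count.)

D = 716, ⌊√D⌋ = 26
river: ρ → (11,10,-14)
river: ρ → (-14,18,7)
river: ρ → (7,24,-5)
river: ρ → (-5,26,2)
river: ρ → (2,26,-5)
river: ρ → (-5,24,7)
river: ρ → (7,18,-14)
river: ρ → (-14,10,11)
river: ρ → (11,12,-13)
river: ρ → (-13,14,10)
river: ρ → (10,26,-1)
river: ρ → (-1,26,10)
river: ρ → (10,14,-13)
river: ρ → (-13,12,11)
ρ-cycle length = 14 (tail of 0 descent steps not counted)

14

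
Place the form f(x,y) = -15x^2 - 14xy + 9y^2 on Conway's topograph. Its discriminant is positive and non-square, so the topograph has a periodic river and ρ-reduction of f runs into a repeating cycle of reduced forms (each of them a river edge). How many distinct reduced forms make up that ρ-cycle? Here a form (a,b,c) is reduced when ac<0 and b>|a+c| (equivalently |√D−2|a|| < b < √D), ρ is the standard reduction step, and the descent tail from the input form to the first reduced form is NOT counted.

D = 736, ⌊√D⌋ = 27
descent: ρ → (9,14,-15)  [lands on river]
river: ρ → (-15,16,8)
river: ρ → (8,16,-15)
river: ρ → (-15,14,9)
river: ρ → (9,22,-7)
river: ρ → (-7,20,12)
river: ρ → (12,4,-15)
river: ρ → (-15,26,1)
river: ρ → (1,26,-15)
river: ρ → (-15,4,12)
river: ρ → (12,20,-7)
river: ρ → (-7,22,9)
ρ-cycle length = 12 (tail of 1 descent step not counted)

12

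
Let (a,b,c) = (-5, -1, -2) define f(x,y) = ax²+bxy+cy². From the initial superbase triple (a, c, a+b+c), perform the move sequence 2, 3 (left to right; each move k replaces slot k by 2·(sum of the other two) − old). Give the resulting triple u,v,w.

start (-5,-2,-8) = (f(1,0),f(0,1),f(1,1))
replace slot 2: 2·((-5)+(-8)) − (-2) = -24 → (-5,-24,-8)
replace slot 3: 2·((-5)+(-24)) − (-8) = -50 → (-5,-24,-50)

-5,-24,-50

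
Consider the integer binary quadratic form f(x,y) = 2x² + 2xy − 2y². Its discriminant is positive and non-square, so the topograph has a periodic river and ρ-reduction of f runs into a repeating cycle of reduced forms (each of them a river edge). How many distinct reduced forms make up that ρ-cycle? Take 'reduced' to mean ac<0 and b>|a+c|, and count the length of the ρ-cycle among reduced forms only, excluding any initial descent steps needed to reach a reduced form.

D = 20, ⌊√D⌋ = 4
river: ρ → (-2,2,2)
river: ρ → (2,2,-2)
ρ-cycle length = 2 (tail of 0 descent steps not counted)

2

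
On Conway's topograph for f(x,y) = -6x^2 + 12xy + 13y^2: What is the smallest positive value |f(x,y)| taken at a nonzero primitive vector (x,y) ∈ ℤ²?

river: ρ → (13,14,-5)
river: ρ → (-5,16,10)
river: ρ → (10,4,-11)
river: ρ → (-11,18,3)
river: ρ → (3,18,-11)
river: ρ → (-11,4,10)
river: ρ → (10,16,-5)
river: ρ → (-5,14,13)
river: ρ → (13,12,-6)
river: ρ → (-6,12,13)
closes: descent 0, river 10
min |a| on river = 3

3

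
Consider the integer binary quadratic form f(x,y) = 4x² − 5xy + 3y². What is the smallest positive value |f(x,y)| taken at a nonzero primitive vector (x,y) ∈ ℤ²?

translate: b→3 (≡-5 mod 8), so (4,-5,3)→(4,3,2)
flip: (4,3,2)→(2,-3,4)
translate: b→1 (≡-3 mod 4), so (2,-3,4)→(2,1,3)
reduced (well bottom): (2,1,3) with a≤c, −a<b≤a
well minimum = a = 2

2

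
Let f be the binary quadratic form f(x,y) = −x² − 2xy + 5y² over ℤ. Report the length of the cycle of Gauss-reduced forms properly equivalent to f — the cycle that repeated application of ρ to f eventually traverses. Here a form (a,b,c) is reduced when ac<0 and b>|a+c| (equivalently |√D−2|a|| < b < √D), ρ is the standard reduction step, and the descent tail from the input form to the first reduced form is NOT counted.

D = 24, ⌊√D⌋ = 4
descent: ρ → (5,2,-1)
descent: ρ → (-1,4,2)  [lands on river]
river: ρ → (2,4,-1)
ρ-cycle length = 2 (tail of 2 descent steps not counted)

2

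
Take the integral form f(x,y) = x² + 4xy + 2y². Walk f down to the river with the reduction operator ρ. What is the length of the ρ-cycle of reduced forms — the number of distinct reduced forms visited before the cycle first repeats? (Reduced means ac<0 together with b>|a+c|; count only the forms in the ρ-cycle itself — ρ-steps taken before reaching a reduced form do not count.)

D = 8, ⌊√D⌋ = 2
descent: ρ → (2,0,-1)
descent: ρ → (-1,2,1)  [lands on river]
river: ρ → (1,2,-1)
ρ-cycle length = 2 (tail of 2 descent steps not counted)

2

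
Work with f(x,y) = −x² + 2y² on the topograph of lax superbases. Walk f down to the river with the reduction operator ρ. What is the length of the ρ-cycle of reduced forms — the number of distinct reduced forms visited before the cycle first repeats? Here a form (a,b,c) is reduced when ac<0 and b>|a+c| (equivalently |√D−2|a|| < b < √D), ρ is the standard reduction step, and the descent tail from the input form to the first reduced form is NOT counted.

D = 8, ⌊√D⌋ = 2
descent: ρ → (2,0,-1)
descent: ρ → (-1,2,1)  [lands on river]
river: ρ → (1,2,-1)
ρ-cycle length = 2 (tail of 2 descent steps not counted)

2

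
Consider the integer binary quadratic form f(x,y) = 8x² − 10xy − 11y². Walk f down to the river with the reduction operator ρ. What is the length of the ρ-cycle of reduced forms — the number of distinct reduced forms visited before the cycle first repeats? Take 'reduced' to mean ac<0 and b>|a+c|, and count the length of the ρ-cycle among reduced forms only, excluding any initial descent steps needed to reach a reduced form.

D = 452, ⌊√D⌋ = 21
descent: ρ → (-11,10,8)  [lands on river]
river: ρ → (8,6,-13)
river: ρ → (-13,20,1)
river: ρ → (1,20,-13)
river: ρ → (-13,6,8)
river: ρ → (8,10,-11)
river: ρ → (-11,12,7)
river: ρ → (7,16,-7)
river: ρ → (-7,12,11)
river: ρ → (11,10,-8)
river: ρ → (-8,6,13)
river: ρ → (13,20,-1)
river: ρ → (-1,20,13)
river: ρ → (13,6,-8)
river: ρ → (-8,10,11)
river: ρ → (11,12,-7)
river: ρ → (-7,16,7)
river: ρ → (7,12,-11)
ρ-cycle length = 18 (tail of 1 descent step not counted)

18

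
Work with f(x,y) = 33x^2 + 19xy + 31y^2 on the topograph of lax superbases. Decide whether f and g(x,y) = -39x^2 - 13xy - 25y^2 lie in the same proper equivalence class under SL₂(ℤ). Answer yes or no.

D₁ = -3731, D₂ = -3731
f: flip: (33,19,31)→(31,-19,33)
f: reduced (well bottom): (31,-19,33) with a≤c, −a<b≤a
g is negative-definite; reduce −g:
−g: flip: (39,13,25)→(25,-13,39)
−g: reduced (well bottom): (25,-13,39) with a≤c, −a<b≤a
flip sign back: reduced form of g is (-25,13,-39)
reduced forms (31, -19, 33) vs (-25, 13, -39) ⇒ inequivalent

no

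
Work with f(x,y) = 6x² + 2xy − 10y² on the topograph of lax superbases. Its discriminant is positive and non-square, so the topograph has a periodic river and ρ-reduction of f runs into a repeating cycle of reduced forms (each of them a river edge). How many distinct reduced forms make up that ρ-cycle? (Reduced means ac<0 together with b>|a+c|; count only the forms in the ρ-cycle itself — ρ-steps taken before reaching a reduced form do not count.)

D = 244, ⌊√D⌋ = 15
descent: ρ → (-10,-2,6)
descent: ρ → (6,14,-2)  [lands on river]
river: ρ → (-2,14,6)
river: ρ → (6,10,-6)
river: ρ → (-6,14,2)
river: ρ → (2,14,-6)
river: ρ → (-6,10,6)
ρ-cycle length = 6 (tail of 2 descent steps not counted)

6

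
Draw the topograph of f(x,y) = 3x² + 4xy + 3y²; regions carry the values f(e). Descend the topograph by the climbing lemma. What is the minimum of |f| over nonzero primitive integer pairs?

translate: b→-2 (≡4 mod 6), so (3,4,3)→(3,-2,2)
flip: (3,-2,2)→(2,2,3)
reduced (well bottom): (2,2,3) with a≤c, −a<b≤a
well minimum = a = 2

2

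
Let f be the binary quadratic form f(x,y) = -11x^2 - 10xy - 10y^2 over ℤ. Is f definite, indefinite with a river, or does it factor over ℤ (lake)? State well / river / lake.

D = b²−4ac = (-10)² − 4·(-11)·(-10) = -340
D < 0 ⇒ definite ⇒ every region one sign ⇒ single well

well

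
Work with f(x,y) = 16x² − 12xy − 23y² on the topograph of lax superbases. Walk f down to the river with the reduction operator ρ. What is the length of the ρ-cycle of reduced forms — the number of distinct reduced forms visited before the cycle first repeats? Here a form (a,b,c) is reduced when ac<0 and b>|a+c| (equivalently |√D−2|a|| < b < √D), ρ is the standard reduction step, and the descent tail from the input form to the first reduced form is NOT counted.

D = 1616, ⌊√D⌋ = 40
descent: ρ → (-23,12,16)  [lands on river]
river: ρ → (16,20,-19)
river: ρ → (-19,18,17)
river: ρ → (17,16,-20)
river: ρ → (-20,24,13)
river: ρ → (13,28,-16)
river: ρ → (-16,36,5)
river: ρ → (5,34,-23)
ρ-cycle length = 8 (tail of 1 descent step not counted)

8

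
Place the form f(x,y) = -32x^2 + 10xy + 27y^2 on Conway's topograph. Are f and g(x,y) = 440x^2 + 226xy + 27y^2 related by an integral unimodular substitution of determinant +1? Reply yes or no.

D₁ = 3556, D₂ = 3556
river cycle of f (length 42): (27, 44, -15), (-15, 46, 24), (24, 50, -11), (-11, 38, 48), (48, 58, -1), (-1, 58, 48), (48, 38, -11), (-11, 50, 24), (24, 46, -15), (-15, 44, 27), … (32 more)
river cycle of g (length 42): (27, 44, -15), (-15, 46, 24), (24, 50, -11), (-11, 38, 48), (48, 58, -1), (-1, 58, 48), (48, 38, -11), (-11, 50, 24), (24, 46, -15), (-15, 44, 27), … (32 more)
cycles coincide ⇒ equivalent

yes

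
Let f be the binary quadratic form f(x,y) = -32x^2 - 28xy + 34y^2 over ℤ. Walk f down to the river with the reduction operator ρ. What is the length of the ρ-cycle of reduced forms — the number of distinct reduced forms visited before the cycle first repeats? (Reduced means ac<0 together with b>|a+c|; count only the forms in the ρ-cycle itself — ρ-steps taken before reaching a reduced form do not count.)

D = 5136, ⌊√D⌋ = 71
descent: ρ → (34,28,-32)  [lands on river]
river: ρ → (-32,36,30)
river: ρ → (30,24,-38)
river: ρ → (-38,52,16)
river: ρ → (16,44,-50)
river: ρ → (-50,56,10)
river: ρ → (10,64,-26)
river: ρ → (-26,40,34)
ρ-cycle length = 8 (tail of 1 descent step not counted)

8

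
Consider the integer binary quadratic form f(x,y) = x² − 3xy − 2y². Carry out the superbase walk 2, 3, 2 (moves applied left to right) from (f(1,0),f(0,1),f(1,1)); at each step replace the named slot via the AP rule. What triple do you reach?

start (1,-2,-4) = (f(1,0),f(0,1),f(1,1))
replace slot 2: 2·(1+(-4)) − (-2) = -4 → (1,-4,-4)
replace slot 3: 2·(1+(-4)) − (-4) = -2 → (1,-4,-2)
replace slot 2: 2·(1+(-2)) − (-4) = 2 → (1,2,-2)

1,2,-2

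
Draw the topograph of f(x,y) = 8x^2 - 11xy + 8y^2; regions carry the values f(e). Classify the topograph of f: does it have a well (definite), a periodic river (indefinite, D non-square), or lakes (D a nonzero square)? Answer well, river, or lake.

D = b²−4ac = (-11)² − 4·8·8 = -135
D < 0 ⇒ definite ⇒ every region one sign ⇒ single well

well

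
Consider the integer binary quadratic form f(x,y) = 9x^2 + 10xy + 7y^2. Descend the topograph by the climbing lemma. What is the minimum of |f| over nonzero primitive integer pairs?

translate: b→-8 (≡10 mod 18), so (9,10,7)→(9,-8,6)
flip: (9,-8,6)→(6,8,9)
translate: b→-4 (≡8 mod 12), so (6,8,9)→(6,-4,7)
reduced (well bottom): (6,-4,7) with a≤c, −a<b≤a
well minimum = a = 6

6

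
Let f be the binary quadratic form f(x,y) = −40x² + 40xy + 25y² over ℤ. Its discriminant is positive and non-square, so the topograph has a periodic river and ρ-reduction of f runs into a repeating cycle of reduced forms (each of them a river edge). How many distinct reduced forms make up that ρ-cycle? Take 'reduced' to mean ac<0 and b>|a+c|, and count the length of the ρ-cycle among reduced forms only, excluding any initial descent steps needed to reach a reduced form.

D = 5600, ⌊√D⌋ = 74
river: ρ → (25,60,-20)
river: ρ → (-20,60,25)
river: ρ → (25,40,-40)
river: ρ → (-40,40,25)
ρ-cycle length = 4 (tail of 0 descent steps not counted)

4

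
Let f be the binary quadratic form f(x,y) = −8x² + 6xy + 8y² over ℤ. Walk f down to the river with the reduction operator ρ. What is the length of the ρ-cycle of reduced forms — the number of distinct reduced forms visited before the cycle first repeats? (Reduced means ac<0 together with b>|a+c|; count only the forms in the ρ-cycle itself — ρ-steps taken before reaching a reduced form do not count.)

D = 292, ⌊√D⌋ = 17
river: ρ → (8,10,-6)
river: ρ → (-6,14,4)
river: ρ → (4,10,-12)
river: ρ → (-12,14,2)
river: ρ → (2,14,-12)
river: ρ → (-12,10,4)
river: ρ → (4,14,-6)
river: ρ → (-6,10,8)
river: ρ → (8,6,-8)
river: ρ → (-8,10,6)
river: ρ → (6,14,-4)
river: ρ → (-4,10,12)
river: ρ → (12,14,-2)
river: ρ → (-2,14,12)
river: ρ → (12,10,-4)
river: ρ → (-4,14,6)
river: ρ → (6,10,-8)
river: ρ → (-8,6,8)
ρ-cycle length = 18 (tail of 0 descent steps not counted)

18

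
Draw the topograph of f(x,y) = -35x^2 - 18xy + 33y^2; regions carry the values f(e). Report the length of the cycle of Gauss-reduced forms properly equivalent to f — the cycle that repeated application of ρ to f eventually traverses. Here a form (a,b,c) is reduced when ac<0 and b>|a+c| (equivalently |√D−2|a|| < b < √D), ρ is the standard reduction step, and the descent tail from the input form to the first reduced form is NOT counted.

D = 4944, ⌊√D⌋ = 70
descent: ρ → (33,18,-35)  [lands on river]
river: ρ → (-35,52,16)
river: ρ → (16,44,-47)
river: ρ → (-47,50,13)
river: ρ → (13,54,-39)
river: ρ → (-39,24,28)
river: ρ → (28,32,-35)
river: ρ → (-35,38,25)
river: ρ → (25,62,-11)
river: ρ → (-11,70,1)
river: ρ → (1,70,-11)
river: ρ → (-11,62,25)
river: ρ → (25,38,-35)
river: ρ → (-35,32,28)
river: ρ → (28,24,-39)
river: ρ → (-39,54,13)
river: ρ → (13,50,-47)
river: ρ → (-47,44,16)
river: ρ → (16,52,-35)
river: ρ → (-35,18,33)
river: ρ → (33,48,-20)
river: ρ → (-20,32,49)
river: ρ → (49,66,-3)
river: ρ → (-3,66,49)
river: ρ → (49,32,-20)
river: ρ → (-20,48,33)
ρ-cycle length = 26 (tail of 1 descent step not counted)

26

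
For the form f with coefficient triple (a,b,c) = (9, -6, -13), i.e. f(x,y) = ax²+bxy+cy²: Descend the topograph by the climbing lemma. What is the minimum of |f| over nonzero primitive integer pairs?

descent: ρ → (-13,6,9)  [lands on river]
river: ρ → (9,12,-10)
river: ρ → (-10,8,11)
river: ρ → (11,14,-7)
river: ρ → (-7,14,11)
river: ρ → (11,8,-10)
river: ρ → (-10,12,9)
river: ρ → (9,6,-13)
river: ρ → (-13,20,2)
river: ρ → (2,20,-13)
closes: descent 1, river 10
min |a| on river = 2

2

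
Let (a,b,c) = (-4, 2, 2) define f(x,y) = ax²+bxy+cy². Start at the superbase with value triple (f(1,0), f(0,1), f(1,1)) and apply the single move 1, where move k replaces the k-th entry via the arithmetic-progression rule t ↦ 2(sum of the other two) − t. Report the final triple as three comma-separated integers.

start (-4,2,0) = (f(1,0),f(0,1),f(1,1))
replace slot 1: 2·(2+0) − (-4) = 8 → (8,2,0)

8,2,0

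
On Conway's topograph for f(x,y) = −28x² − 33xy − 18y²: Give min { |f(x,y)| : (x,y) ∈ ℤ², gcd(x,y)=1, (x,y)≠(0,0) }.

translate: b→-23 (≡33 mod 56), so (28,33,18)→(28,-23,13)
flip: (28,-23,13)→(13,23,28)
translate: b→-3 (≡23 mod 26), so (13,23,28)→(13,-3,18)
reduced (well bottom): (13,-3,18) with a≤c, −a<b≤a
well minimum |f| = |-13| = 13 (negative-definite)

13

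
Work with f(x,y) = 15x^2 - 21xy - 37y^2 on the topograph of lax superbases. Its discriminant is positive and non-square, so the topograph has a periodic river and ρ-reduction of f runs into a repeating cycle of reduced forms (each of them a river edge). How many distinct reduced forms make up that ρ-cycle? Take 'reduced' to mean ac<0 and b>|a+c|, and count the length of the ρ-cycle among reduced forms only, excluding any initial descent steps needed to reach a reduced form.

D = 2661, ⌊√D⌋ = 51
descent: ρ → (-37,21,15)
descent: ρ → (15,39,-19)  [lands on river]
river: ρ → (-19,37,17)
river: ρ → (17,31,-25)
river: ρ → (-25,19,23)
river: ρ → (23,27,-21)
river: ρ → (-21,15,29)
river: ρ → (29,43,-7)
river: ρ → (-7,41,35)
river: ρ → (35,29,-13)
river: ρ → (-13,49,5)
river: ρ → (5,51,-3)
river: ρ → (-3,51,5)
river: ρ → (5,49,-13)
river: ρ → (-13,29,35)
river: ρ → (35,41,-7)
river: ρ → (-7,43,29)
river: ρ → (29,15,-21)
river: ρ → (-21,27,23)
river: ρ → (23,19,-25)
river: ρ → (-25,31,17)
river: ρ → (17,37,-19)
river: ρ → (-19,39,15)
river: ρ → (15,51,-1)
river: ρ → (-1,51,15)
ρ-cycle length = 24 (tail of 2 descent steps not counted)

24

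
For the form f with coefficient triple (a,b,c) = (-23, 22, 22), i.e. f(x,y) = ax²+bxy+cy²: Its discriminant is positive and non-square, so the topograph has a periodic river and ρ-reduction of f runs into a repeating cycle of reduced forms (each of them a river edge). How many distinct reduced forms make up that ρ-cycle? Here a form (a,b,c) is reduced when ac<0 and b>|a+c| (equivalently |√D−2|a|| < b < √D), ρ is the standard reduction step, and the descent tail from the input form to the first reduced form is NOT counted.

D = 2508, ⌊√D⌋ = 50
river: ρ → (22,22,-23)
river: ρ → (-23,24,21)
river: ρ → (21,18,-26)
river: ρ → (-26,34,13)
river: ρ → (13,44,-11)
river: ρ → (-11,44,13)
river: ρ → (13,34,-26)
river: ρ → (-26,18,21)
river: ρ → (21,24,-23)
river: ρ → (-23,22,22)
ρ-cycle length = 10 (tail of 0 descent steps not counted)

10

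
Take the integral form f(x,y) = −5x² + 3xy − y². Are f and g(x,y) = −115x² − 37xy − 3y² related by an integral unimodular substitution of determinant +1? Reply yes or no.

D₁ = -11, D₂ = -11
f is negative-definite; reduce −f:
−f: flip: (5,-3,1)→(1,3,5)
−f: translate: b→1 (≡3 mod 2), so (1,3,5)→(1,1,3)
−f: reduced (well bottom): (1,1,3) with a≤c, −a<b≤a
flip sign back: reduced form of f is (-1,-1,-3)
g is negative-definite; reduce −g:
−g: flip: (115,37,3)→(3,-37,115)
−g: translate: b→-1 (≡-37 mod 6), so (3,-37,115)→(3,-1,1)
−g: flip: (3,-1,1)→(1,1,3)
−g: reduced (well bottom): (1,1,3) with a≤c, −a<b≤a
flip sign back: reduced form of g is (-1,-1,-3)
reduced forms (-1, -1, -3) vs (-1, -1, -3) ⇒ equivalent

yes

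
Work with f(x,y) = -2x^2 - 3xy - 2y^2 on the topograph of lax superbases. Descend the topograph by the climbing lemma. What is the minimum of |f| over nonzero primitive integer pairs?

translate: b→-1 (≡3 mod 4), so (2,3,2)→(2,-1,1)
flip: (2,-1,1)→(1,1,2)
reduced (well bottom): (1,1,2) with a≤c, −a<b≤a
well minimum |f| = |-1| = 1 (negative-definite)

1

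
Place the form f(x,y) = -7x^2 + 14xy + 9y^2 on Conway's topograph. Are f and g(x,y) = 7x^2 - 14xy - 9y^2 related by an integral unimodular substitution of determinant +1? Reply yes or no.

D₁ = 448, D₂ = 448
river cycle of f (length 6): (9, 4, -12), (-12, 20, 1), (1, 20, -12), (-12, 4, 9), (9, 14, -7), (-7, 14, 9)
river cycle of g (length 6): (-9, 14, 7), (7, 14, -9), (-9, 4, 12), (12, 20, -1), (-1, 20, 12), (12, 4, -9)
cycles differ ⇒ inequivalent

no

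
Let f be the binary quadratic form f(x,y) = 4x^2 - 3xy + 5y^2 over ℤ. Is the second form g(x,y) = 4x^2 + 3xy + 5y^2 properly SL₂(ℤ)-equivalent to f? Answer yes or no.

D₁ = -71, D₂ = -71
f: reduced (well bottom): (4,-3,5) with a≤c, −a<b≤a
g: reduced (well bottom): (4,3,5) with a≤c, −a<b≤a
reduced forms (4, -3, 5) vs (4, 3, 5) ⇒ inequivalent

no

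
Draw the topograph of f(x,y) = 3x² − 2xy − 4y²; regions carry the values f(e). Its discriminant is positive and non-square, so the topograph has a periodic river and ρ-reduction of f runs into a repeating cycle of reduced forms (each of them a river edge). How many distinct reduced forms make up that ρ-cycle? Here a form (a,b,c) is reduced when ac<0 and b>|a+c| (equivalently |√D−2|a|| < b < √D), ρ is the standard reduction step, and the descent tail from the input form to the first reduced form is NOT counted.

D = 52, ⌊√D⌋ = 7
descent: ρ → (-4,2,3)  [lands on river]
river: ρ → (3,4,-3)
river: ρ → (-3,2,4)
river: ρ → (4,6,-1)
river: ρ → (-1,6,4)
river: ρ → (4,2,-3)
river: ρ → (-3,4,3)
river: ρ → (3,2,-4)
river: ρ → (-4,6,1)
river: ρ → (1,6,-4)
ρ-cycle length = 10 (tail of 1 descent step not counted)

10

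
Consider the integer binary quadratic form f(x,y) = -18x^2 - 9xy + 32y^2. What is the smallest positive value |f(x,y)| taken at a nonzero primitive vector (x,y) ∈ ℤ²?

descent: ρ → (32,9,-18)
descent: ρ → (-18,27,23)  [lands on river]
river: ρ → (23,19,-22)
river: ρ → (-22,25,20)
river: ρ → (20,15,-27)
river: ρ → (-27,39,8)
river: ρ → (8,41,-22)
river: ρ → (-22,47,2)
river: ρ → (2,45,-45)
river: ρ → (-45,45,2)
river: ρ → (2,47,-22)
river: ρ → (-22,41,8)
river: ρ → (8,39,-27)
river: ρ → (-27,15,20)
river: ρ → (20,25,-22)
river: ρ → (-22,19,23)
river: ρ → (23,27,-18)
river: ρ → (-18,45,5)
river: ρ → (5,45,-18)
closes: descent 2, river 18
min |a| on river = 2

2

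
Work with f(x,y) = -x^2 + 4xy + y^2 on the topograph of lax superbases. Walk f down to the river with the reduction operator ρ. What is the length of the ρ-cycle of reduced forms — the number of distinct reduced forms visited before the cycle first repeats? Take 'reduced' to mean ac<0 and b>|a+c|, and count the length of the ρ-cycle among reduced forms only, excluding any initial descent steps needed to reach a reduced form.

D = 20, ⌊√D⌋ = 4
river: ρ → (1,4,-1)
river: ρ → (-1,4,1)
ρ-cycle length = 2 (tail of 0 descent steps not counted)

2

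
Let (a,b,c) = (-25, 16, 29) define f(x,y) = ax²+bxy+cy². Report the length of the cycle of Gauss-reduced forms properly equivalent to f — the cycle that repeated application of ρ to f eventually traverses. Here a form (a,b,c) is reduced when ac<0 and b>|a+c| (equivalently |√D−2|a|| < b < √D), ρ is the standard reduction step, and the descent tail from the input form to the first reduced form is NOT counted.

D = 3156, ⌊√D⌋ = 56
river: ρ → (29,42,-12)
river: ρ → (-12,54,5)
river: ρ → (5,56,-1)
river: ρ → (-1,56,5)
river: ρ → (5,54,-12)
river: ρ → (-12,42,29)
river: ρ → (29,16,-25)
river: ρ → (-25,34,20)
river: ρ → (20,46,-13)
river: ρ → (-13,32,41)
river: ρ → (41,50,-4)
river: ρ → (-4,54,15)
river: ρ → (15,36,-31)
river: ρ → (-31,26,20)
river: ρ → (20,54,-3)
river: ρ → (-3,54,20)
river: ρ → (20,26,-31)
river: ρ → (-31,36,15)
river: ρ → (15,54,-4)
river: ρ → (-4,50,41)
river: ρ → (41,32,-13)
river: ρ → (-13,46,20)
river: ρ → (20,34,-25)
river: ρ → (-25,16,29)
ρ-cycle length = 24 (tail of 0 descent steps not counted)

24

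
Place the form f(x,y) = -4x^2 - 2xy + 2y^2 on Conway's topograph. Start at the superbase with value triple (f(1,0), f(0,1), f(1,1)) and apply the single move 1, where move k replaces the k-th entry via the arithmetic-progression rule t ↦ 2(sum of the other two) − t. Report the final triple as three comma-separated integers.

start (-4,2,-4) = (f(1,0),f(0,1),f(1,1))
replace slot 1: 2·(2+(-4)) − (-4) = 0 → (0,2,-4)

0,2,-4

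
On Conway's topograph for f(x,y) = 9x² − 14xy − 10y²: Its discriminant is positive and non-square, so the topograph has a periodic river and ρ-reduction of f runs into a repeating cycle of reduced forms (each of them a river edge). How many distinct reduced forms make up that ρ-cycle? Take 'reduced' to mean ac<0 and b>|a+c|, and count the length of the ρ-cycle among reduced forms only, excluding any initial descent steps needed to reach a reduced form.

D = 556, ⌊√D⌋ = 23
descent: ρ → (-10,14,9)  [lands on river]
river: ρ → (9,22,-2)
river: ρ → (-2,22,9)
river: ρ → (9,14,-10)
river: ρ → (-10,6,13)
river: ρ → (13,20,-3)
river: ρ → (-3,22,6)
river: ρ → (6,14,-15)
river: ρ → (-15,16,5)
river: ρ → (5,14,-18)
river: ρ → (-18,22,1)
river: ρ → (1,22,-18)
river: ρ → (-18,14,5)
river: ρ → (5,16,-15)
river: ρ → (-15,14,6)
river: ρ → (6,22,-3)
river: ρ → (-3,20,13)
river: ρ → (13,6,-10)
ρ-cycle length = 18 (tail of 1 descent step not counted)

18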